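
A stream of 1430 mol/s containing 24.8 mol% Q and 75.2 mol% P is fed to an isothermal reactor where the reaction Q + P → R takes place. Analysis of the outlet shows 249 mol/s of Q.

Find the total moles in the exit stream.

For Q: n = n₀ − 1ξ → 249 = 354.6 − 1ξ, giving ξ = 105.6 mol/s.
Outlet amounts (n = n₀ + ν ξ):
  Q: 354.6 − 1(105.6) = 249
  P: 1075 − 1(105.6) = 969.7
  R: 0 + 1(105.6) = 105.6
Total out = 249 + 969.7 + 105.6 = 1324 mol/s.

1320 mol/s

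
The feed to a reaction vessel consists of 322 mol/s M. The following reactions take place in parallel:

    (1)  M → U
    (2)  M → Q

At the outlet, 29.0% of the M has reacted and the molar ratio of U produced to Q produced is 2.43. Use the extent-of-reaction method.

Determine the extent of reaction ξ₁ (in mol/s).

Conversion of M: M consumed = 0.29 × 322 = 93.38 mol/s = 1ξ₁ + 1ξ₂.
Selectivity: 1ξ₁ / (1ξ₂) = 2.43 → ξ₁ = 2.43 ξ₂.
Substitute: (1·2.43 + 1) ξ₂ = 93.38 → ξ₂ = 27.22 mol/s, ξ₁ = 66.16 mol/s.
Outlet amounts (n = n₀ + Σ ν·ξ):
  M: 322 − 1(66.16) − 1(27.22) = 228.6
  U: 0 + 1(66.16) = 66.16
  Q: 0 + 1(27.22) = 27.22

ξ₁ = 66.2 mol/s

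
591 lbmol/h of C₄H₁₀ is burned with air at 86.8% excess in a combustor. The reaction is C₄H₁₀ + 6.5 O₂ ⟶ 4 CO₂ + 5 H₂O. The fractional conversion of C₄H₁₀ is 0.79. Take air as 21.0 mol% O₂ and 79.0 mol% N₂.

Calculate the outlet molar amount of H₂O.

Stoichiometric O₂ = 6.5 × 591 = 3842 lbmol/h; O₂ fed = 3842 × 1.868 = 7176 lbmol/h.
N₂ fed = 7176 × 79/21 = 27000 lbmol/h.
Fuel reacted = 0.79 × 591 → ξ = 466.9 lbmol/h.
Outlet (n = n₀ + ν ξ):
  C₄H₁₀: 591 − 1(466.9) = 124.1
  O₂: 7176 − 6.5(466.9) = 4141
  N₂: 27000 (inert)
  CO₂: 0 + 4(466.9) = 1868
  H₂O: 0 + 5(466.9) = 2334

2330 lbmol/h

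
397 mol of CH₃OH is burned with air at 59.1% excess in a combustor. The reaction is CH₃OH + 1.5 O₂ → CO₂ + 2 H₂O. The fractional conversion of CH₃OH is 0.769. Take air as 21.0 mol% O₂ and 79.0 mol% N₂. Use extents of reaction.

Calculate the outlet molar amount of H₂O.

Stoichiometric O₂ = 1.5 × 397 = 595.5 mol; O₂ fed = 595.5 × 1.591 = 947.4 mol.
N₂ fed = 947.4 × 79/21 = 3564 mol.
Fuel reacted = 0.769 × 397 → ξ = 305.3 mol.
Outlet (n = n₀ + ν ξ):
  CH₃OH: 397 − 1(305.3) = 91.71
  O₂: 947.4 − 1.5(305.3) = 489.5
  N₂: 3564 (inert)
  CO₂: 0 + 1(305.3) = 305.3
  H₂O: 0 + 2(305.3) = 610.6

611 mol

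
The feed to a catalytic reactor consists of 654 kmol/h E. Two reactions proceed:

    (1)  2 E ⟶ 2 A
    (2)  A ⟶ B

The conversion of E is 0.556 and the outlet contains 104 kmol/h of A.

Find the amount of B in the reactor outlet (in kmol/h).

260 kmol/h

Conversion of E: E consumed = 2ξ₁ = 0.556 × 654 → ξ₁ = 181.8 kmol/h.
A balance: n_A = 0 + 2ξ₁ − 1ξ₂ = 104 → ξ₂ = (2·181.8 − 104)/1 = 259.6 kmol/h.
Outlet amounts (n = n₀ + Σ ν·ξ):
  E: 654 − 2(181.8) = 290.4
  A: 0 + 2(181.8) − 1(259.6) = 104
  B: 0 + 1(259.6) = 259.6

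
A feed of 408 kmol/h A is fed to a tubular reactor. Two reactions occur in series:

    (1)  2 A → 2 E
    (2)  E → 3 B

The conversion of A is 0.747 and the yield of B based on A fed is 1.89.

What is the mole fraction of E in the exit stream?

0.0518

Conversion of A: A consumed = 2ξ₁ = 0.747 × 408 → ξ₁ = 152.4 kmol/h.
Yield of B: 3ξ₂ / 408 = 1.89 → ξ₂ = 257 kmol/h.
Outlet amounts (n = n₀ + Σ ν·ξ):
  A: 408 − 2(152.4) = 103.2
  E: 0 + 2(152.4) − 1(257) = 47.74
  B: 0 + 3(257) = 771.1
Total out = 922.1 kmol/h; y_E = 47.74 / 922.1 = 0.05177.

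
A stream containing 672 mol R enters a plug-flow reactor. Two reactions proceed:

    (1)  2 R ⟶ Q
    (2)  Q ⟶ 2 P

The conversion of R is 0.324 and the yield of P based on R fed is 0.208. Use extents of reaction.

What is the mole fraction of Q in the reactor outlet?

Conversion of R: R consumed = 2ξ₁ = 0.324 × 672 → ξ₁ = 108.9 mol.
Yield of P: 2ξ₂ / 672 = 0.208 → ξ₂ = 69.89 mol.
Outlet amounts (n = n₀ + Σ ν·ξ):
  R: 672 − 2(108.9) = 454.3
  Q: 0 + 1(108.9) − 1(69.89) = 38.98
  P: 0 + 2(69.89) = 139.8
Total out = 633 mol; y_Q = 38.98 / 633 = 0.06157.

0.0616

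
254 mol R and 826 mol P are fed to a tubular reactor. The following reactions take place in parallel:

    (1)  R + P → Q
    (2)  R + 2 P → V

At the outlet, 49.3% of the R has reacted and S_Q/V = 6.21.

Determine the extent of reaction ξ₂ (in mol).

Conversion of R: R consumed = 0.493 × 254 = 125.2 mol = 1ξ₁ + 1ξ₂.
Selectivity: 1ξ₁ / (1ξ₂) = 6.21 → ξ₁ = 6.21 ξ₂.
Substitute: (1·6.21 + 1) ξ₂ = 125.2 → ξ₂ = 17.37 mol, ξ₁ = 107.9 mol.
Outlet amounts (n = n₀ + Σ ν·ξ):
  R: 254 − 1(107.9) − 1(17.37) = 128.8
  P: 826 − 1(107.9) − 2(17.37) = 683.4
  Q: 0 + 1(107.9) = 107.9
  V: 0 + 1(17.37) = 17.37

ξ₂ = 17.4 mol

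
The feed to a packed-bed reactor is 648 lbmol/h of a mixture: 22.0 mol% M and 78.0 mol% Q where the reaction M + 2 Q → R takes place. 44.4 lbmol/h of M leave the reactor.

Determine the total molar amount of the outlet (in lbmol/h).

For M: n = n₀ − 1ξ → 44.4 = 142.6 − 1ξ, giving ξ = 98.16 lbmol/h.
Outlet amounts (n = n₀ + ν ξ):
  M: 142.6 − 1(98.16) = 44.4
  Q: 505.4 − 2(98.16) = 309.1
  R: 0 + 1(98.16) = 98.16
Total out = 44.4 + 309.1 + 98.16 = 451.7 lbmol/h.

452 lbmol/h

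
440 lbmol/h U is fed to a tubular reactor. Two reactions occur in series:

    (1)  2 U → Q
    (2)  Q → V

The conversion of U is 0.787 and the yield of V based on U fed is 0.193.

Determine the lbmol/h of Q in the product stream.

Conversion of U: U consumed = 2ξ₁ = 0.787 × 440 → ξ₁ = 173.1 lbmol/h.
Yield of V: 1ξ₂ / 440 = 0.193 → ξ₂ = 84.92 lbmol/h.
Outlet amounts (n = n₀ + Σ ν·ξ):
  U: 440 − 2(173.1) = 93.72
  Q: 0 + 1(173.1) − 1(84.92) = 88.22
  V: 0 + 1(84.92) = 84.92

88.2 lbmol/h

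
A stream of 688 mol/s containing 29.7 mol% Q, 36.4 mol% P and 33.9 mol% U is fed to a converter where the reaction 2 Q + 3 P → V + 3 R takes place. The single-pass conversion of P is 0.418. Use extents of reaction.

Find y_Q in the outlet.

0.206

P reacted = 0.418 × 250.4 = 104.7 mol/s; ν_P = −3, so ξ = 104.7/3 = 34.89 mol/s.
Outlet amounts (n = n₀ + ν ξ):
  Q: 204.3 − 2(34.89) = 134.5
  P: 250.4 − 3(34.89) = 145.8
  V: 0 + 1(34.89) = 34.89
  R: 0 + 3(34.89) = 104.7
  U: 233.2 (inert)
Total out = 653.1 mol/s; y_Q = 134.5 / 653.1 = 0.206.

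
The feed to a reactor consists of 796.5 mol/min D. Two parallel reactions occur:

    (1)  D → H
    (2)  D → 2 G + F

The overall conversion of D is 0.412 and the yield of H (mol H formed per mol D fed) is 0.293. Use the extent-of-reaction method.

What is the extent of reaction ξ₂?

ξ₂ = 94.8 mol/min

Yield of H: 1ξ₁ / 796.5 = 0.293 → ξ₁ = 233.4 mol/min.
Conversion of D: 1ξ₁ + 1ξ₂ = 0.412 × 796.5 = 328.2 → ξ₂ = 94.78 mol/min.
Outlet amounts (n = n₀ + Σ ν·ξ):
  D: 796.5 − 1(233.4) − 1(94.78) = 468.3
  H: 0 + 1(233.4) = 233.4
  G: 0 + 2(94.78) = 189.6
  F: 0 + 1(94.78) = 94.78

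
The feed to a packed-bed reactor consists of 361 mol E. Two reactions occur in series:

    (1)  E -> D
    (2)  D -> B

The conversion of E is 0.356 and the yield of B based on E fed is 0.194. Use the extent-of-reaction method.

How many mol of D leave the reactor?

Conversion of E: E consumed = 1ξ₁ = 0.356 × 361 → ξ₁ = 128.5 mol.
Yield of B: 1ξ₂ / 361 = 0.194 → ξ₂ = 70.03 mol.
Outlet amounts (n = n₀ + Σ ν·ξ):
  E: 361 − 1(128.5) = 232.5
  D: 0 + 1(128.5) − 1(70.03) = 58.48
  B: 0 + 1(70.03) = 70.03

58.5 mol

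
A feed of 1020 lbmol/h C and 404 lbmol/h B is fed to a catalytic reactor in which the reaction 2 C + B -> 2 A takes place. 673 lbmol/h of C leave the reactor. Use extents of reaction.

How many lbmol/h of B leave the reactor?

For C: n = n₀ − 2ξ → 673 = 1020 − 2ξ, giving ξ = 173.5 lbmol/h.
Outlet amounts (n = n₀ + ν ξ):
  C: 1020 − 2(173.5) = 673
  B: 404 − 1(173.5) = 230.5
  A: 0 + 2(173.5) = 347

230 lbmol/h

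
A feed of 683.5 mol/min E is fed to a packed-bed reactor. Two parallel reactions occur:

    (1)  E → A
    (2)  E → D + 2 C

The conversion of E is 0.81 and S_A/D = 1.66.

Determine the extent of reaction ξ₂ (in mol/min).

ξ₂ = 208 mol/min

Conversion of E: E consumed = 0.81 × 683.5 = 553.6 mol/min = 1ξ₁ + 1ξ₂.
Selectivity: 1ξ₁ / (1ξ₂) = 1.66 → ξ₁ = 1.66 ξ₂.
Substitute: (1·1.66 + 1) ξ₂ = 553.6 → ξ₂ = 208.1 mol/min, ξ₁ = 345.5 mol/min.
Outlet amounts (n = n₀ + Σ ν·ξ):
  E: 683.5 − 1(345.5) − 1(208.1) = 129.9
  A: 0 + 1(345.5) = 345.5
  D: 0 + 1(208.1) = 208.1
  C: 0 + 2(208.1) = 416.3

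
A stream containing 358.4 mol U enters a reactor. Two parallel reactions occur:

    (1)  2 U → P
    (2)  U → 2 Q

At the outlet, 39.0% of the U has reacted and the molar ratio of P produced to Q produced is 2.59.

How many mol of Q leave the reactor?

24.6 mol

Conversion of U: U consumed = 0.39 × 358.4 = 139.8 mol = 2ξ₁ + 1ξ₂.
Selectivity: 1ξ₁ / (2ξ₂) = 2.59 → ξ₁ = 5.18 ξ₂.
Substitute: (2·5.18 + 1) ξ₂ = 139.8 → ξ₂ = 12.3 mol, ξ₁ = 63.74 mol.
Outlet amounts (n = n₀ + Σ ν·ξ):
  U: 358.4 − 2(63.74) − 1(12.3) = 218.6
  P: 0 + 1(63.74) = 63.74
  Q: 0 + 2(12.3) = 24.61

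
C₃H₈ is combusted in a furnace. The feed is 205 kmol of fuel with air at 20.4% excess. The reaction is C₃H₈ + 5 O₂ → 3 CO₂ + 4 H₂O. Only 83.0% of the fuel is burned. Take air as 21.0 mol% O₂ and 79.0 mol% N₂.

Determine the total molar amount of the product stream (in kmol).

Stoichiometric O₂ = 5 × 205 = 1025 kmol; O₂ fed = 1025 × 1.204 = 1234 kmol.
N₂ fed = 1234 × 79/21 = 4643 kmol.
Fuel reacted = 0.83 × 205 → ξ = 170.2 kmol.
Outlet (n = n₀ + ν ξ):
  C₃H₈: 205 − 1(170.2) = 34.85
  O₂: 1234 − 5(170.2) = 383.3
  N₂: 4643 (inert)
  CO₂: 0 + 3(170.2) = 510.5
  H₂O: 0 + 4(170.2) = 680.6
Total out = 34.85 + 383.3 + 4643 + 510.5 + 680.6 = 6252 kmol.

6250 kmol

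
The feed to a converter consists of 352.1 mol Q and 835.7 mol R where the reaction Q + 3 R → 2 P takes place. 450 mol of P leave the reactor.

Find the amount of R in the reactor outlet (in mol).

161 mol

For P: n = n₀ + 2ξ → 450 = 0 + 2ξ, giving ξ = 225 mol.
Outlet amounts (n = n₀ + ν ξ):
  Q: 352.1 − 1(225) = 127.1
  R: 835.7 − 3(225) = 160.7
  P: 0 + 2(225) = 450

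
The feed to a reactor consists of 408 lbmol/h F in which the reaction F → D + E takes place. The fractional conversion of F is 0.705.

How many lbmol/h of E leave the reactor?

288 lbmol/h

F reacted = 0.705 × 408 = 287.6 lbmol/h; ν_F = −1, so ξ = 287.6/1 = 287.6 lbmol/h.
Outlet amounts (n = n₀ + ν ξ):
  F: 408 − 1(287.6) = 120.4
  D: 0 + 1(287.6) = 287.6
  E: 0 + 1(287.6) = 287.6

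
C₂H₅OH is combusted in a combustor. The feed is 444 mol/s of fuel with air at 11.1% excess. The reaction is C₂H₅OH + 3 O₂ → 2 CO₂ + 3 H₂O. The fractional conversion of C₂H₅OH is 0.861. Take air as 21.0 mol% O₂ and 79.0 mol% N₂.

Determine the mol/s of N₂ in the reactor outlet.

Stoichiometric O₂ = 3 × 444 = 1332 mol/s; O₂ fed = 1332 × 1.111 = 1480 mol/s.
N₂ fed = 1480 × 79/21 = 5567 mol/s.
Fuel reacted = 0.861 × 444 → ξ = 382.3 mol/s.
Outlet (n = n₀ + ν ξ):
  C₂H₅OH: 444 − 1(382.3) = 61.72
  O₂: 1480 − 3(382.3) = 333
  N₂: 5567 (inert)
  CO₂: 0 + 2(382.3) = 764.6
  H₂O: 0 + 3(382.3) = 1147

5570 mol/s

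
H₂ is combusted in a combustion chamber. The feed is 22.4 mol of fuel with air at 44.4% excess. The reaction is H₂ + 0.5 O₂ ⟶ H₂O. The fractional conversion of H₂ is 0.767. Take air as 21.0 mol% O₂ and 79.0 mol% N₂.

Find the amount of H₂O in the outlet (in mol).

Stoichiometric O₂ = 0.5 × 22.4 = 11.2 mol; O₂ fed = 11.2 × 1.444 = 16.17 mol.
N₂ fed = 16.17 × 79/21 = 60.84 mol.
Fuel reacted = 0.767 × 22.4 → ξ = 17.18 mol.
Outlet (n = n₀ + ν ξ):
  H₂: 22.4 − 1(17.18) = 5.219
  O₂: 16.17 − 0.5(17.18) = 7.582
  N₂: 60.84 (inert)
  H₂O: 0 + 1(17.18) = 17.18

17.2 mol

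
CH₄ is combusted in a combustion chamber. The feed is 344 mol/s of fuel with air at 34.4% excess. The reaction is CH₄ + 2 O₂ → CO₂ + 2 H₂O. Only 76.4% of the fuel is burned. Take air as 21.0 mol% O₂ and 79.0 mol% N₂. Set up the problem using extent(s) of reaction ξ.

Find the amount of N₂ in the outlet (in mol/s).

Stoichiometric O₂ = 2 × 344 = 688 mol/s; O₂ fed = 688 × 1.344 = 924.7 mol/s.
N₂ fed = 924.7 × 79/21 = 3479 mol/s.
Fuel reacted = 0.764 × 344 → ξ = 262.8 mol/s.
Outlet (n = n₀ + ν ξ):
  CH₄: 344 − 1(262.8) = 81.18
  O₂: 924.7 − 2(262.8) = 399
  N₂: 3479 (inert)
  CO₂: 0 + 1(262.8) = 262.8
  H₂O: 0 + 2(262.8) = 525.6

3480 mol/s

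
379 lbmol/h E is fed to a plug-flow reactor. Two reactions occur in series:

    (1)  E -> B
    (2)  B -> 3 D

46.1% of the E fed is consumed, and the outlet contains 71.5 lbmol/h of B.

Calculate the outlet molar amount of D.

310 lbmol/h

Conversion of E: E consumed = 1ξ₁ = 0.461 × 379 → ξ₁ = 174.7 lbmol/h.
B balance: n_B = 0 + 1ξ₁ − 1ξ₂ = 71.5 → ξ₂ = (1·174.7 − 71.5)/1 = 103.2 lbmol/h.
Outlet amounts (n = n₀ + Σ ν·ξ):
  E: 379 − 1(174.7) = 204.3
  B: 0 + 1(174.7) − 1(103.2) = 71.5
  D: 0 + 3(103.2) = 309.7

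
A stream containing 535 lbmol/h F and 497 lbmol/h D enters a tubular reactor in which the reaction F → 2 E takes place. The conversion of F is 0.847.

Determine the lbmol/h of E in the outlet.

F reacted = 0.847 × 535 = 453.1 lbmol/h; ν_F = −1, so ξ = 453.1/1 = 453.1 lbmol/h.
Outlet amounts (n = n₀ + ν ξ):
  F: 535 − 1(453.1) = 81.86
  E: 0 + 2(453.1) = 906.3
  D: 497 (inert)

906 lbmol/h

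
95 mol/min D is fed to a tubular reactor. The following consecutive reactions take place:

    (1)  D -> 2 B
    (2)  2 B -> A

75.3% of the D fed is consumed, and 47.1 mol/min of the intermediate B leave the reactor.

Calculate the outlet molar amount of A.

Conversion of D: D consumed = 1ξ₁ = 0.753 × 95 → ξ₁ = 71.53 mol/min.
B balance: n_B = 0 + 2ξ₁ − 2ξ₂ = 47.1 → ξ₂ = (2·71.53 − 47.1)/2 = 47.98 mol/min.
Outlet amounts (n = n₀ + Σ ν·ξ):
  D: 95 − 1(71.53) = 23.47
  B: 0 + 2(71.53) − 2(47.98) = 47.1
  A: 0 + 1(47.98) = 47.98

48 mol/min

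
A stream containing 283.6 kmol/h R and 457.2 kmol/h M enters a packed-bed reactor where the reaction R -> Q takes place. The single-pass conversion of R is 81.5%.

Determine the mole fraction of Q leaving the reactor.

R reacted = 0.815 × 283.6 = 231.1 kmol/h; ν_R = −1, so ξ = 231.1/1 = 231.1 kmol/h.
Outlet amounts (n = n₀ + ν ξ):
  R: 283.6 − 1(231.1) = 52.47
  Q: 0 + 1(231.1) = 231.1
  M: 457.2 (inert)
Total out = 740.8 kmol/h; y_Q = 231.1 / 740.8 = 0.312.

0.312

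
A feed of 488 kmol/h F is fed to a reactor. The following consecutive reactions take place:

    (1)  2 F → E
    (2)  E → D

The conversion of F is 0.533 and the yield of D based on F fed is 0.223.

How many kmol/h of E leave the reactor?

Conversion of F: F consumed = 2ξ₁ = 0.533 × 488 → ξ₁ = 130.1 kmol/h.
Yield of D: 1ξ₂ / 488 = 0.223 → ξ₂ = 108.8 kmol/h.
Outlet amounts (n = n₀ + Σ ν·ξ):
  F: 488 − 2(130.1) = 227.9
  E: 0 + 1(130.1) − 1(108.8) = 21.23
  D: 0 + 1(108.8) = 108.8

21.2 kmol/h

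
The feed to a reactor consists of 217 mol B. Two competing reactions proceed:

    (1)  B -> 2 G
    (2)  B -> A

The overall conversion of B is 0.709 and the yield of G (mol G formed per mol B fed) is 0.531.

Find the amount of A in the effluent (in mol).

96.2 mol

Yield of G: 2ξ₁ / 217 = 0.531 → ξ₁ = 57.61 mol.
Conversion of B: 1ξ₁ + 1ξ₂ = 0.709 × 217 = 153.9 → ξ₂ = 96.24 mol.
Outlet amounts (n = n₀ + Σ ν·ξ):
  B: 217 − 1(57.61) − 1(96.24) = 63.15
  G: 0 + 2(57.61) = 115.2
  A: 0 + 1(96.24) = 96.24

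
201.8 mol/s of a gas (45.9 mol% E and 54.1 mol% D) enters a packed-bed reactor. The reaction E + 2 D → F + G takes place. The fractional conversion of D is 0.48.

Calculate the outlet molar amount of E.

D reacted = 0.48 × 109.2 = 52.4 mol/s; ν_D = −2, so ξ = 52.4/2 = 26.2 mol/s.
Outlet amounts (n = n₀ + ν ξ):
  E: 92.63 − 1(26.2) = 66.42
  D: 109.2 − 2(26.2) = 56.77
  F: 0 + 1(26.2) = 26.2
  G: 0 + 1(26.2) = 26.2

66.4 mol/s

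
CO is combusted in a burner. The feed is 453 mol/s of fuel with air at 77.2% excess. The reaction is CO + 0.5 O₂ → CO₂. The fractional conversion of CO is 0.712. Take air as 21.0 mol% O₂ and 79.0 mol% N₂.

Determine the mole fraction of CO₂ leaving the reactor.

0.146

Stoichiometric O₂ = 0.5 × 453 = 226.5 mol/s; O₂ fed = 226.5 × 1.772 = 401.4 mol/s.
N₂ fed = 401.4 × 79/21 = 1510 mol/s.
Fuel reacted = 0.712 × 453 → ξ = 322.5 mol/s.
Outlet (n = n₀ + ν ξ):
  CO: 453 − 1(322.5) = 130.5
  O₂: 401.4 − 0.5(322.5) = 240.1
  N₂: 1510 (inert)
  CO₂: 0 + 1(322.5) = 322.5
Total out = 2203 mol/s; y_CO₂ = 322.5 / 2203 = 0.1464.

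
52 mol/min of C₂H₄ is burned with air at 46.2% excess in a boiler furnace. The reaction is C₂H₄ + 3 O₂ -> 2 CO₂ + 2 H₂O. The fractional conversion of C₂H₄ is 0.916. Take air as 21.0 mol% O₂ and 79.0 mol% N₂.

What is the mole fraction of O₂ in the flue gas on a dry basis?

Stoichiometric O₂ = 3 × 52 = 156 mol/min; O₂ fed = 156 × 1.462 = 228.1 mol/min.
N₂ fed = 228.1 × 79/21 = 858 mol/min.
Fuel reacted = 0.916 × 52 → ξ = 47.63 mol/min.
Outlet (n = n₀ + ν ξ):
  C₂H₄: 52 − 1(47.63) = 4.368
  O₂: 228.1 − 3(47.63) = 85.18
  N₂: 858 (inert)
  CO₂: 0 + 2(47.63) = 95.26
  H₂O: 0 + 2(47.63) = 95.26
Dry total = 1043 mol/min; y_O₂ (dry) = 85.18 / 1043 = 0.08168.

0.0817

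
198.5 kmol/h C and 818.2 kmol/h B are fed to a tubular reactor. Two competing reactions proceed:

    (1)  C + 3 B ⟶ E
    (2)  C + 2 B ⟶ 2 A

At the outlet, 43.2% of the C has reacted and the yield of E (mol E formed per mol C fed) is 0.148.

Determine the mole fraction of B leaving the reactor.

0.708

Yield of E: 1ξ₁ / 198.5 = 0.148 → ξ₁ = 29.38 kmol/h.
Conversion of C: 1ξ₁ + 1ξ₂ = 0.432 × 198.5 = 85.75 → ξ₂ = 56.37 kmol/h.
Outlet amounts (n = n₀ + Σ ν·ξ):
  C: 198.5 − 1(29.38) − 1(56.37) = 112.7
  B: 818.2 − 3(29.38) − 2(56.37) = 617.3
  E: 0 + 1(29.38) = 29.38
  A: 0 + 2(56.37) = 112.7
Total out = 872.2 kmol/h; y_B = 617.3 / 872.2 = 0.7078.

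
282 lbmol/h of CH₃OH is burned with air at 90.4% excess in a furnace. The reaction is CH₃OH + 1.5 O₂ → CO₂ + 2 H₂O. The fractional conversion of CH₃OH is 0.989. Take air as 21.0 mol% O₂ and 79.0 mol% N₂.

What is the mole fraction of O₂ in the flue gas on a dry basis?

Stoichiometric O₂ = 1.5 × 282 = 423 lbmol/h; O₂ fed = 423 × 1.904 = 805.4 lbmol/h.
N₂ fed = 805.4 × 79/21 = 3030 lbmol/h.
Fuel reacted = 0.989 × 282 → ξ = 278.9 lbmol/h.
Outlet (n = n₀ + ν ξ):
  CH₃OH: 282 − 1(278.9) = 3.102
  O₂: 805.4 − 1.5(278.9) = 387
  N₂: 3030 (inert)
  CO₂: 0 + 1(278.9) = 278.9
  H₂O: 0 + 2(278.9) = 557.8
Dry total = 3699 lbmol/h; y_O₂ (dry) = 387 / 3699 = 0.1046.

0.105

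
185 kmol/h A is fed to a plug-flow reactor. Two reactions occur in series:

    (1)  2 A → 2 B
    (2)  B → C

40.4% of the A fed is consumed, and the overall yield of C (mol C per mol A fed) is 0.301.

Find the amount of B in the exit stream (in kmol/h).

Conversion of A: A consumed = 2ξ₁ = 0.404 × 185 → ξ₁ = 37.37 kmol/h.
Yield of C: 1ξ₂ / 185 = 0.301 → ξ₂ = 55.68 kmol/h.
Outlet amounts (n = n₀ + Σ ν·ξ):
  A: 185 − 2(37.37) = 110.3
  B: 0 + 2(37.37) − 1(55.68) = 19.06
  C: 0 + 1(55.68) = 55.68

19.1 kmol/h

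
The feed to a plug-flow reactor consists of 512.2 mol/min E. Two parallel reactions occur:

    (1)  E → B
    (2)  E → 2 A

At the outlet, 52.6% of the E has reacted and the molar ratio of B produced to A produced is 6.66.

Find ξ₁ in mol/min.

ξ₁ = 251 mol/min

Conversion of E: E consumed = 0.526 × 512.2 = 269.4 mol/min = 1ξ₁ + 1ξ₂.
Selectivity: 1ξ₁ / (2ξ₂) = 6.66 → ξ₁ = 13.32 ξ₂.
Substitute: (1·13.32 + 1) ξ₂ = 269.4 → ξ₂ = 18.81 mol/min, ξ₁ = 250.6 mol/min.
Outlet amounts (n = n₀ + Σ ν·ξ):
  E: 512.2 − 1(250.6) − 1(18.81) = 242.8
  B: 0 + 1(250.6) = 250.6
  A: 0 + 2(18.81) = 37.63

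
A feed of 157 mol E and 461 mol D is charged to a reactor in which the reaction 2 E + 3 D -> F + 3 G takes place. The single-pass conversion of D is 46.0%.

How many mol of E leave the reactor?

D reacted = 0.46 × 461 = 212.1 mol; ν_D = −3, so ξ = 212.1/3 = 70.69 mol.
Outlet amounts (n = n₀ + ν ξ):
  E: 157 − 2(70.69) = 15.63
  D: 461 − 3(70.69) = 248.9
  F: 0 + 1(70.69) = 70.69
  G: 0 + 3(70.69) = 212.1

15.6 mol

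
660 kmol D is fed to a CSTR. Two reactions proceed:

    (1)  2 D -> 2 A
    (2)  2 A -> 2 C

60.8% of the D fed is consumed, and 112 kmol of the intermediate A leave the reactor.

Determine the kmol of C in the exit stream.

289 kmol

Conversion of D: D consumed = 2ξ₁ = 0.608 × 660 → ξ₁ = 200.6 kmol.
A balance: n_A = 0 + 2ξ₁ − 2ξ₂ = 112 → ξ₂ = (2·200.6 − 112)/2 = 144.6 kmol.
Outlet amounts (n = n₀ + Σ ν·ξ):
  D: 660 − 2(200.6) = 258.7
  A: 0 + 2(200.6) − 2(144.6) = 112
  C: 0 + 2(144.6) = 289.3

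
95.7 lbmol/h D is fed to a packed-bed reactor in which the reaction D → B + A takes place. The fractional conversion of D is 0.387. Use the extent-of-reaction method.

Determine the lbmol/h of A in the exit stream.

37 lbmol/h

D reacted = 0.387 × 95.7 = 37.04 lbmol/h; ν_D = −1, so ξ = 37.04/1 = 37.04 lbmol/h.
Outlet amounts (n = n₀ + ν ξ):
  D: 95.7 − 1(37.04) = 58.66
  B: 0 + 1(37.04) = 37.04
  A: 0 + 1(37.04) = 37.04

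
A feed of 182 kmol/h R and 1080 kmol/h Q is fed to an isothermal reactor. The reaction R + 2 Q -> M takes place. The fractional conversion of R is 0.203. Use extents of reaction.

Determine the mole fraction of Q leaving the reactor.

R reacted = 0.203 × 182 = 36.95 kmol/h; ν_R = −1, so ξ = 36.95/1 = 36.95 kmol/h.
Outlet amounts (n = n₀ + ν ξ):
  R: 182 − 1(36.95) = 145.1
  Q: 1080 − 2(36.95) = 1006
  M: 0 + 1(36.95) = 36.95
Total out = 1188 kmol/h; y_Q = 1006 / 1188 = 0.8468.

0.847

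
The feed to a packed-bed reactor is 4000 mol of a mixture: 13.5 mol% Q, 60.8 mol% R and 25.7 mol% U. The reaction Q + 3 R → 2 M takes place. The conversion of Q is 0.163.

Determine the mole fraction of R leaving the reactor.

0.567

Q reacted = 0.163 × 540 = 88.02 mol; ν_Q = −1, so ξ = 88.02/1 = 88.02 mol.
Outlet amounts (n = n₀ + ν ξ):
  Q: 540 − 1(88.02) = 452
  R: 2432 − 3(88.02) = 2168
  M: 0 + 2(88.02) = 176
  U: 1028 (inert)
Total out = 3824 mol; y_R = 2168 / 3824 = 0.5669.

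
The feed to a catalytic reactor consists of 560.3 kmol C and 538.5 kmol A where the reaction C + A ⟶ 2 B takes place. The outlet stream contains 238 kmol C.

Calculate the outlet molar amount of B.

645 kmol

For C: n = n₀ − 1ξ → 238 = 560.3 − 1ξ, giving ξ = 322.3 kmol.
Outlet amounts (n = n₀ + ν ξ):
  C: 560.3 − 1(322.3) = 238
  A: 538.5 − 1(322.3) = 216.2
  B: 0 + 2(322.3) = 644.6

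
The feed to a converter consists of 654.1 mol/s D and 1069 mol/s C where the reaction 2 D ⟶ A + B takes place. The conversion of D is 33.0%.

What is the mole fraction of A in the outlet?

D reacted = 0.33 × 654.1 = 215.9 mol/s; ν_D = −2, so ξ = 215.9/2 = 107.9 mol/s.
Outlet amounts (n = n₀ + ν ξ):
  D: 654.1 − 2(107.9) = 438.2
  A: 0 + 1(107.9) = 107.9
  B: 0 + 1(107.9) = 107.9
  C: 1069 (inert)
Total out = 1723 mol/s; y_A = 107.9 / 1723 = 0.06264.

0.0626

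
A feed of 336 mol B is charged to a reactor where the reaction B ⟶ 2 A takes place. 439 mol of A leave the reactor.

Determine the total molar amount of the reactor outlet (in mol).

556 mol

For A: n = n₀ + 2ξ → 439 = 0 + 2ξ, giving ξ = 219.5 mol.
Outlet amounts (n = n₀ + ν ξ):
  B: 336 − 1(219.5) = 116.5
  A: 0 + 2(219.5) = 439
Total out = 116.5 + 439 = 555.5 mol.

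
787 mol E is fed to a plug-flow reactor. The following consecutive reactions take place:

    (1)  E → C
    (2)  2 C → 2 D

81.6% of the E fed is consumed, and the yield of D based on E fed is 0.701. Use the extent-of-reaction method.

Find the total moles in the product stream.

Conversion of E: E consumed = 1ξ₁ = 0.816 × 787 → ξ₁ = 642.2 mol.
Yield of D: 2ξ₂ / 787 = 0.701 → ξ₂ = 275.8 mol.
Outlet amounts (n = n₀ + Σ ν·ξ):
  E: 787 − 1(642.2) = 144.8
  C: 0 + 1(642.2) − 2(275.8) = 90.5
  D: 0 + 2(275.8) = 551.7
Total out = 144.8 + 90.5 + 551.7 = 787 mol.

787 mol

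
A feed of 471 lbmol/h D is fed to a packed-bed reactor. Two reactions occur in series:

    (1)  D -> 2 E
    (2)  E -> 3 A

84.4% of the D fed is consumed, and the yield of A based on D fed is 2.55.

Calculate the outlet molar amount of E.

395 lbmol/h

Conversion of D: D consumed = 1ξ₁ = 0.844 × 471 → ξ₁ = 397.5 lbmol/h.
Yield of A: 3ξ₂ / 471 = 2.55 → ξ₂ = 400.3 lbmol/h.
Outlet amounts (n = n₀ + Σ ν·ξ):
  D: 471 − 1(397.5) = 73.48
  E: 0 + 2(397.5) − 1(400.3) = 394.7
  A: 0 + 3(400.3) = 1201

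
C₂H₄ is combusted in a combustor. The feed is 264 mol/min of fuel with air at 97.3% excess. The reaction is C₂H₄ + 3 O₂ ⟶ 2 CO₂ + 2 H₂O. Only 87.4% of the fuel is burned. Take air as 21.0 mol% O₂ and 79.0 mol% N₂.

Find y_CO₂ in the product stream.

Stoichiometric O₂ = 3 × 264 = 792 mol/min; O₂ fed = 792 × 1.973 = 1563 mol/min.
N₂ fed = 1563 × 79/21 = 5878 mol/min.
Fuel reacted = 0.874 × 264 → ξ = 230.7 mol/min.
Outlet (n = n₀ + ν ξ):
  C₂H₄: 264 − 1(230.7) = 33.26
  O₂: 1563 − 3(230.7) = 870.4
  N₂: 5878 (inert)
  CO₂: 0 + 2(230.7) = 461.5
  H₂O: 0 + 2(230.7) = 461.5
Total out = 7705 mol/min; y_CO₂ = 461.5 / 7705 = 0.05989.

0.0599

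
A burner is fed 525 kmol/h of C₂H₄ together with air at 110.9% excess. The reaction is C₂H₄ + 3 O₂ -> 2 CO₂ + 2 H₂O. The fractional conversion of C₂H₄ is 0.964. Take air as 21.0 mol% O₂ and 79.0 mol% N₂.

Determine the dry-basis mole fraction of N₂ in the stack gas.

Stoichiometric O₂ = 3 × 525 = 1575 kmol/h; O₂ fed = 1575 × 2.109 = 3322 kmol/h.
N₂ fed = 3322 × 79/21 = 12500 kmol/h.
Fuel reacted = 0.964 × 525 → ξ = 506.1 kmol/h.
Outlet (n = n₀ + ν ξ):
  C₂H₄: 525 − 1(506.1) = 18.9
  O₂: 3322 − 3(506.1) = 1803
  N₂: 12500 (inert)
  CO₂: 0 + 2(506.1) = 1012
  H₂O: 0 + 2(506.1) = 1012
Dry total = 15330 kmol/h; y_N₂ (dry) = 12500 / 15330 = 0.8151.

0.815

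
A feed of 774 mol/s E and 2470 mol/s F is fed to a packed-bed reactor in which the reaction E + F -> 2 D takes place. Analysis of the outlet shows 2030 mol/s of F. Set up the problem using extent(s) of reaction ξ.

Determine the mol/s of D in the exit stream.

880 mol/s

For F: n = n₀ − 1ξ → 2030 = 2470 − 1ξ, giving ξ = 440 mol/s.
Outlet amounts (n = n₀ + ν ξ):
  E: 774 − 1(440) = 334
  F: 2470 − 1(440) = 2030
  D: 0 + 2(440) = 880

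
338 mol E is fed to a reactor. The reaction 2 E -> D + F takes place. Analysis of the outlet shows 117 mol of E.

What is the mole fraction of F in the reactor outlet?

For E: n = n₀ − 2ξ → 117 = 338 − 2ξ, giving ξ = 110.5 mol.
Outlet amounts (n = n₀ + ν ξ):
  E: 338 − 2(110.5) = 117
  D: 0 + 1(110.5) = 110.5
  F: 0 + 1(110.5) = 110.5
Total out = 338 mol; y_F = 110.5 / 338 = 0.3269.

0.327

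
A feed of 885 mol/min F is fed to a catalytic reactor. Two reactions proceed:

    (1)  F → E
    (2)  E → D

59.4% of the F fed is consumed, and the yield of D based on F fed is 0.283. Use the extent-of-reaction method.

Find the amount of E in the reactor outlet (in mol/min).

Conversion of F: F consumed = 1ξ₁ = 0.594 × 885 → ξ₁ = 525.7 mol/min.
Yield of D: 1ξ₂ / 885 = 0.283 → ξ₂ = 250.5 mol/min.
Outlet amounts (n = n₀ + Σ ν·ξ):
  F: 885 − 1(525.7) = 359.3
  E: 0 + 1(525.7) − 1(250.5) = 275.2
  D: 0 + 1(250.5) = 250.5

275 mol/min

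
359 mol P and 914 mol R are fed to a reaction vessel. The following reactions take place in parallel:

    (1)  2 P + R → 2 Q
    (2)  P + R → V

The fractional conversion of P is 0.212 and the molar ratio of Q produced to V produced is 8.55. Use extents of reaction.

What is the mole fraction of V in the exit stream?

0.00647

Conversion of P: P consumed = 0.212 × 359 = 76.11 mol = 2ξ₁ + 1ξ₂.
Selectivity: 2ξ₁ / (1ξ₂) = 8.55 → ξ₁ = 4.275 ξ₂.
Substitute: (2·4.275 + 1) ξ₂ = 76.11 → ξ₂ = 7.969 mol, ξ₁ = 34.07 mol.
Outlet amounts (n = n₀ + Σ ν·ξ):
  P: 359 − 2(34.07) − 1(7.969) = 282.9
  R: 914 − 1(34.07) − 1(7.969) = 872
  Q: 0 + 2(34.07) = 68.14
  V: 0 + 1(7.969) = 7.969
Total out = 1231 mol; y_V = 7.969 / 1231 = 0.006474.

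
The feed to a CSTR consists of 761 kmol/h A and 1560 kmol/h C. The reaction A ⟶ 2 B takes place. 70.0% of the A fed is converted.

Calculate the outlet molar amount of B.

1070 kmol/h

A reacted = 0.7 × 761 = 532.7 kmol/h; ν_A = −1, so ξ = 532.7/1 = 532.7 kmol/h.
Outlet amounts (n = n₀ + ν ξ):
  A: 761 − 1(532.7) = 228.3
  B: 0 + 2(532.7) = 1065
  C: 1560 (inert)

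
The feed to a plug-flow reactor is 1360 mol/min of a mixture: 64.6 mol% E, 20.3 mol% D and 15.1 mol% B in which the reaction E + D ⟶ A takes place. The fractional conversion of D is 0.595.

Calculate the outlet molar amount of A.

164 mol/min

D reacted = 0.595 × 276.1 = 164.3 mol/min; ν_D = −1, so ξ = 164.3/1 = 164.3 mol/min.
Outlet amounts (n = n₀ + ν ξ):
  E: 878.6 − 1(164.3) = 714.3
  D: 276.1 − 1(164.3) = 111.8
  A: 0 + 1(164.3) = 164.3
  B: 205.4 (inert)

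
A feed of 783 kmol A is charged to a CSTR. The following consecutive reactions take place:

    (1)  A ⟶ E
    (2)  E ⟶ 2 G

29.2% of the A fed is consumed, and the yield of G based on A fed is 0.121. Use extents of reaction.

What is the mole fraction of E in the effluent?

0.218

Conversion of A: A consumed = 1ξ₁ = 0.292 × 783 → ξ₁ = 228.6 kmol.
Yield of G: 2ξ₂ / 783 = 0.121 → ξ₂ = 47.37 kmol.
Outlet amounts (n = n₀ + Σ ν·ξ):
  A: 783 − 1(228.6) = 554.4
  E: 0 + 1(228.6) − 1(47.37) = 181.3
  G: 0 + 2(47.37) = 94.74
Total out = 830.4 kmol; y_E = 181.3 / 830.4 = 0.2183.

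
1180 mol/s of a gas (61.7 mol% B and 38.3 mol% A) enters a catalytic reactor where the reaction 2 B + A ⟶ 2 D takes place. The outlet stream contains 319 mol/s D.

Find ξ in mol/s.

ξ = 160 mol/s

For D: n = n₀ + 2ξ → 319 = 0 + 2ξ, giving ξ = 159.5 mol/s.
Outlet amounts (n = n₀ + ν ξ):
  B: 728.1 − 2(159.5) = 409.1
  A: 451.9 − 1(159.5) = 292.4
  D: 0 + 2(159.5) = 319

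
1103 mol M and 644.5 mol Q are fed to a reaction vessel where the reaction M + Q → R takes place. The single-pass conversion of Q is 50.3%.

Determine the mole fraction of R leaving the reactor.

0.228

Q reacted = 0.503 × 644.5 = 324.2 mol; ν_Q = −1, so ξ = 324.2/1 = 324.2 mol.
Outlet amounts (n = n₀ + ν ξ):
  M: 1103 − 1(324.2) = 778.8
  Q: 644.5 − 1(324.2) = 320.3
  R: 0 + 1(324.2) = 324.2
Total out = 1423 mol; y_R = 324.2 / 1423 = 0.2278.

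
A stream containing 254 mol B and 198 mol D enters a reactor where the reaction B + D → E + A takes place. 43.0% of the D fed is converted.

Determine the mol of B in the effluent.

D reacted = 0.43 × 198 = 85.14 mol; ν_D = −1, so ξ = 85.14/1 = 85.14 mol.
Outlet amounts (n = n₀ + ν ξ):
  B: 254 − 1(85.14) = 168.9
  D: 198 − 1(85.14) = 112.9
  E: 0 + 1(85.14) = 85.14
  A: 0 + 1(85.14) = 85.14

169 mol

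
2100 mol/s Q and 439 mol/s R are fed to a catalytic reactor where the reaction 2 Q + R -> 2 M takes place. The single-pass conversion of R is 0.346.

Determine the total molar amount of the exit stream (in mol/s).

2390 mol/s

R reacted = 0.346 × 439 = 151.9 mol/s; ν_R = −1, so ξ = 151.9/1 = 151.9 mol/s.
Outlet amounts (n = n₀ + ν ξ):
  Q: 2100 − 2(151.9) = 1796
  R: 439 − 1(151.9) = 287.1
  M: 0 + 2(151.9) = 303.8
Total out = 1796 + 287.1 + 303.8 = 2387 mol/s.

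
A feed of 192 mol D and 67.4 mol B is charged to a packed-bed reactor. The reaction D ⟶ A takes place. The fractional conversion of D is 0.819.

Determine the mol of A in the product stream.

157 mol

D reacted = 0.819 × 192 = 157.2 mol; ν_D = −1, so ξ = 157.2/1 = 157.2 mol.
Outlet amounts (n = n₀ + ν ξ):
  D: 192 − 1(157.2) = 34.75
  A: 0 + 1(157.2) = 157.2
  B: 67.4 (inert)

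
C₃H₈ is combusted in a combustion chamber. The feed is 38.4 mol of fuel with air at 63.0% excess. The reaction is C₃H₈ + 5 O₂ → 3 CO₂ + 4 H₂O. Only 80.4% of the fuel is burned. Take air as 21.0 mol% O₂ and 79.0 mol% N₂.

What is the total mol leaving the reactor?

1560 mol

Stoichiometric O₂ = 5 × 38.4 = 192 mol; O₂ fed = 192 × 1.630 = 313 mol.
N₂ fed = 313 × 79/21 = 1177 mol.
Fuel reacted = 0.804 × 38.4 → ξ = 30.87 mol.
Outlet (n = n₀ + ν ξ):
  C₃H₈: 38.4 − 1(30.87) = 7.526
  O₂: 313 − 5(30.87) = 158.6
  N₂: 1177 (inert)
  CO₂: 0 + 3(30.87) = 92.62
  H₂O: 0 + 4(30.87) = 123.5
Total out = 7.526 + 158.6 + 1177 + 92.62 + 123.5 = 1560 mol.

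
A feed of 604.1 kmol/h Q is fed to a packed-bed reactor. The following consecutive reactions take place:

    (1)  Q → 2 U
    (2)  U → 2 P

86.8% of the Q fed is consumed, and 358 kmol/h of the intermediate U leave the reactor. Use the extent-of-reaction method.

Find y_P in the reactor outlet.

0.759

Conversion of Q: Q consumed = 1ξ₁ = 0.868 × 604.1 → ξ₁ = 524.4 kmol/h.
U balance: n_U = 0 + 2ξ₁ − 1ξ₂ = 358 → ξ₂ = (2·524.4 − 358)/1 = 690.7 kmol/h.
Outlet amounts (n = n₀ + Σ ν·ξ):
  Q: 604.1 − 1(524.4) = 79.74
  U: 0 + 2(524.4) − 1(690.7) = 358
  P: 0 + 2(690.7) = 1381
Total out = 1819 kmol/h; y_P = 1381 / 1819 = 0.7594.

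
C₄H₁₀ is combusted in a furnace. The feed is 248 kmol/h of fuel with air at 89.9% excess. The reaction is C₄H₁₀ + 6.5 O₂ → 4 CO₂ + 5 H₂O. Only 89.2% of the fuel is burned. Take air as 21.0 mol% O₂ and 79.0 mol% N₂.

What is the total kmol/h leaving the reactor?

15200 kmol/h

Stoichiometric O₂ = 6.5 × 248 = 1612 kmol/h; O₂ fed = 1612 × 1.899 = 3061 kmol/h.
N₂ fed = 3061 × 79/21 = 11520 kmol/h.
Fuel reacted = 0.892 × 248 → ξ = 221.2 kmol/h.
Outlet (n = n₀ + ν ξ):
  C₄H₁₀: 248 − 1(221.2) = 26.78
  O₂: 3061 − 6.5(221.2) = 1623
  N₂: 11520 (inert)
  CO₂: 0 + 4(221.2) = 884.9
  H₂O: 0 + 5(221.2) = 1106
Total out = 26.78 + 1623 + 11520 + 884.9 + 1106 = 15160 kmol/h.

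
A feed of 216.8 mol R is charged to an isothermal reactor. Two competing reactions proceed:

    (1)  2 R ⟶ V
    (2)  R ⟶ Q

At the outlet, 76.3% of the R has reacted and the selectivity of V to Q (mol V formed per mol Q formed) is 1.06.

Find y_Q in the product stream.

0.33

Conversion of R: R consumed = 0.763 × 216.8 = 165.4 mol = 2ξ₁ + 1ξ₂.
Selectivity: 1ξ₁ / (1ξ₂) = 1.06 → ξ₁ = 1.06 ξ₂.
Substitute: (2·1.06 + 1) ξ₂ = 165.4 → ξ₂ = 53.02 mol, ξ₁ = 56.2 mol.
Outlet amounts (n = n₀ + Σ ν·ξ):
  R: 216.8 − 2(56.2) − 1(53.02) = 51.38
  V: 0 + 1(56.2) = 56.2
  Q: 0 + 1(53.02) = 53.02
Total out = 160.6 mol; y_Q = 53.02 / 160.6 = 0.3301.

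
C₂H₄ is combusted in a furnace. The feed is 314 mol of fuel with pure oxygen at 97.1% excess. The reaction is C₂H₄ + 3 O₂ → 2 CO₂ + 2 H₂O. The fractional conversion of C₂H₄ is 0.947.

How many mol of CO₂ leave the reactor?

595 mol

Stoichiometric O₂ = 3 × 314 = 942 mol; O₂ fed = 942 × 1.971 = 1857 mol.
Fuel reacted = 0.947 × 314 → ξ = 297.4 mol.
Outlet (n = n₀ + ν ξ):
  C₂H₄: 314 − 1(297.4) = 16.64
  O₂: 1857 − 3(297.4) = 964.6
  CO₂: 0 + 2(297.4) = 594.7
  H₂O: 0 + 2(297.4) = 594.7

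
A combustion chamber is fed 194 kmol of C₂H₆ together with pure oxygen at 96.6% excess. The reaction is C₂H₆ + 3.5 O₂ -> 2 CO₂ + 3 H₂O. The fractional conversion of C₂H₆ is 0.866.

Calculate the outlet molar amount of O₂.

Stoichiometric O₂ = 3.5 × 194 = 679 kmol; O₂ fed = 679 × 1.966 = 1335 kmol.
Fuel reacted = 0.866 × 194 → ξ = 168 kmol.
Outlet (n = n₀ + ν ξ):
  C₂H₆: 194 − 1(168) = 26
  O₂: 1335 − 3.5(168) = 746.9
  CO₂: 0 + 2(168) = 336
  H₂O: 0 + 3(168) = 504

747 kmol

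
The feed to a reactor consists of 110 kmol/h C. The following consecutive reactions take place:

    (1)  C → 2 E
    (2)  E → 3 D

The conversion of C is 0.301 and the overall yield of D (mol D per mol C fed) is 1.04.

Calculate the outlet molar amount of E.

28.1 kmol/h

Conversion of C: C consumed = 1ξ₁ = 0.301 × 110 → ξ₁ = 33.11 kmol/h.
Yield of D: 3ξ₂ / 110 = 1.04 → ξ₂ = 38.13 kmol/h.
Outlet amounts (n = n₀ + Σ ν·ξ):
  C: 110 − 1(33.11) = 76.89
  E: 0 + 2(33.11) − 1(38.13) = 28.09
  D: 0 + 3(38.13) = 114.4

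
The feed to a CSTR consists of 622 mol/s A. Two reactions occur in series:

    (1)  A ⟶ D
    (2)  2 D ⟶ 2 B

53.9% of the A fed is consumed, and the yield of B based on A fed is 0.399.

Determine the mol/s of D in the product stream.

Conversion of A: A consumed = 1ξ₁ = 0.539 × 622 → ξ₁ = 335.3 mol/s.
Yield of B: 2ξ₂ / 622 = 0.399 → ξ₂ = 124.1 mol/s.
Outlet amounts (n = n₀ + Σ ν·ξ):
  A: 622 − 1(335.3) = 286.7
  D: 0 + 1(335.3) − 2(124.1) = 87.08
  B: 0 + 2(124.1) = 248.2

87.1 mol/s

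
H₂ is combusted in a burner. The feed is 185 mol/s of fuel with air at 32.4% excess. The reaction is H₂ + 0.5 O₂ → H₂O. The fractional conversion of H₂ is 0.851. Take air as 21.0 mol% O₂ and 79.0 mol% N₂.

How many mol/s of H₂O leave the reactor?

Stoichiometric O₂ = 0.5 × 185 = 92.5 mol/s; O₂ fed = 92.5 × 1.324 = 122.5 mol/s.
N₂ fed = 122.5 × 79/21 = 460.7 mol/s.
Fuel reacted = 0.851 × 185 → ξ = 157.4 mol/s.
Outlet (n = n₀ + ν ξ):
  H₂: 185 − 1(157.4) = 27.56
  O₂: 122.5 − 0.5(157.4) = 43.75
  N₂: 460.7 (inert)
  H₂O: 0 + 1(157.4) = 157.4

157 mol/s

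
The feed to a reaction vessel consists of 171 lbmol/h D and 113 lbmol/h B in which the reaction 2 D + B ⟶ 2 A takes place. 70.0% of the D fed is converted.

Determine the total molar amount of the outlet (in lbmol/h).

224 lbmol/h

D reacted = 0.7 × 171 = 119.7 lbmol/h; ν_D = −2, so ξ = 119.7/2 = 59.85 lbmol/h.
Outlet amounts (n = n₀ + ν ξ):
  D: 171 − 2(59.85) = 51.3
  B: 113 − 1(59.85) = 53.15
  A: 0 + 2(59.85) = 119.7
Total out = 51.3 + 53.15 + 119.7 = 224.2 lbmol/h.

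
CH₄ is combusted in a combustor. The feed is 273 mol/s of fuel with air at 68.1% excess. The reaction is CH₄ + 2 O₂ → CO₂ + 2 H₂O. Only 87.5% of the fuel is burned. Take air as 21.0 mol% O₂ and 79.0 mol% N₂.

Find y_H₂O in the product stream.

Stoichiometric O₂ = 2 × 273 = 546 mol/s; O₂ fed = 546 × 1.681 = 917.8 mol/s.
N₂ fed = 917.8 × 79/21 = 3453 mol/s.
Fuel reacted = 0.875 × 273 → ξ = 238.9 mol/s.
Outlet (n = n₀ + ν ξ):
  CH₄: 273 − 1(238.9) = 34.12
  O₂: 917.8 − 2(238.9) = 440.1
  N₂: 3453 (inert)
  CO₂: 0 + 1(238.9) = 238.9
  H₂O: 0 + 2(238.9) = 477.8
Total out = 4644 mol/s; y_H₂O = 477.8 / 4644 = 0.1029.

0.103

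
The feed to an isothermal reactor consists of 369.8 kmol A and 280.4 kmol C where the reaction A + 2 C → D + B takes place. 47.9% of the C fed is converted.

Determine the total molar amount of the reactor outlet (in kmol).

C reacted = 0.479 × 280.4 = 134.3 kmol; ν_C = −2, so ξ = 134.3/2 = 67.16 kmol.
Outlet amounts (n = n₀ + ν ξ):
  A: 369.8 − 1(67.16) = 302.6
  C: 280.4 − 2(67.16) = 146.1
  D: 0 + 1(67.16) = 67.16
  B: 0 + 1(67.16) = 67.16
Total out = 302.6 + 146.1 + 67.16 + 67.16 = 583 kmol.

583 kmol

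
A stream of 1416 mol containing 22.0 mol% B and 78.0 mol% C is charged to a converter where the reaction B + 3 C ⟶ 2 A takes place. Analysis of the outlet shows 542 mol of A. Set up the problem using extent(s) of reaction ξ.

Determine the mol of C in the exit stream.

291 mol

For A: n = n₀ + 2ξ → 542 = 0 + 2ξ, giving ξ = 271 mol.
Outlet amounts (n = n₀ + ν ξ):
  B: 311.5 − 1(271) = 40.52
  C: 1104 − 3(271) = 291.5
  A: 0 + 2(271) = 542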